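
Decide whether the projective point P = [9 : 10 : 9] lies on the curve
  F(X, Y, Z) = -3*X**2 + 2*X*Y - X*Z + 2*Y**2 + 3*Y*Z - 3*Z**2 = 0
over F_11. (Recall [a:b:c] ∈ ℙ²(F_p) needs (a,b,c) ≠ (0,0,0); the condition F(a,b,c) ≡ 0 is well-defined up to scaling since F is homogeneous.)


F(9,10,9) ≡ 6 (mod 11); P is NOT on the curve.

Evaluate F(9, 10, 9) term-by-term (mod 11).
  -3*X**2 ↦ -3·81·1·1 = -243
  2*X*Y ↦ 2·9·10·1 = 180
  -X*Z ↦ -1·9·1·9 = -81
  2*Y**2 ↦ 2·1·100·1 = 200
  3*Y*Z ↦ 3·1·10·9 = 270
  -3*Z**2 ↦ -3·1·1·81 = -243
Sum: F(9, 10, 9) = (-243) + (180) + (-81) + (200) + (270) + (-243) = 83.
Reducing mod 11: 83 ≡ 6 (mod 11).
Since F(a, b, c) ≡ 6 ≠ 0 (mod 11), P does NOT lie on the curve.


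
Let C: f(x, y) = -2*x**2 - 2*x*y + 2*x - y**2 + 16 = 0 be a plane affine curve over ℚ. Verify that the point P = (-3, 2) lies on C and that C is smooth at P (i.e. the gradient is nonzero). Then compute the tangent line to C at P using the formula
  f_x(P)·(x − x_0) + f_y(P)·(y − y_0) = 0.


Tangent line at P: 10*x + 2*y + 26 = 0.

Step 1: f(-3, 2) = 0, so P lies on C.
Step 2: partial derivatives
  f_x(x, y) = -4*x - 2*y + 2, f_y(x, y) = -2*x - 2*y.
  f_x(P) = 10, f_y(P) = 2 (gradient nonzero, so P is smooth).
Step 3: tangent line at P: 10·(x − -3) + 2·(y − 2) = 0.
Expanding: 10*x + 2*y + 26 = 0.


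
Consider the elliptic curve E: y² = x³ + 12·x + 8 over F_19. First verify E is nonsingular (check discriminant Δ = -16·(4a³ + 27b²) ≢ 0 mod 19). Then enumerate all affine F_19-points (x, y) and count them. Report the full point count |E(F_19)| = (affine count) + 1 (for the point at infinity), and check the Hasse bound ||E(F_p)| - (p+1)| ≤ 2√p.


Affine points = {(4, 5), (4, 14), (6, 7), (6, 12), (7, 6), (7, 13), (9, 3), (9, 16), (10, 8), (10, 11), (13, 9), (13, 10)}; affine count = 12; |E(F_19)| = 13.

Discriminant check: Δ ∝ 4a³ + 27b² = 4·12³ + 27·8² = 4·1728 + 27·64 ≡ 14 (mod 19). Nonzero ⇒ E is nonsingular.
For each x ∈ F_19, compute rhs = x³ + 12·x + 8 mod 19, then count y ∈ F_19 with y² ≡ rhs.
  x = 0: rhs = 8, matching y values: none (0 points).
  x = 1: rhs = 2, matching y values: none (0 points).
  x = 2: rhs = 2, matching y values: none (0 points).
  x = 3: rhs = 14, matching y values: none (0 points).
  x = 4: rhs = 6, matching y values: 5, 14 (2 points).
  x = 5: rhs = 3, matching y values: none (0 points).
  x = 6: rhs = 11, matching y values: 7, 12 (2 points).
  x = 7: rhs = 17, matching y values: 6, 13 (2 points).
  x = 8: rhs = 8, matching y values: none (0 points).
  x = 9: rhs = 9, matching y values: 3, 16 (2 points).
  x = 10: rhs = 7, matching y values: 8, 11 (2 points).
  x = 11: rhs = 8, matching y values: none (0 points).
  x = 12: rhs = 18, matching y values: none (0 points).
  x = 13: rhs = 5, matching y values: 9, 10 (2 points).
  x = 14: rhs = 13, matching y values: none (0 points).
  x = 15: rhs = 10, matching y values: none (0 points).
  x = 16: rhs = 2, matching y values: none (0 points).
  x = 17: rhs = 14, matching y values: none (0 points).
  x = 18: rhs = 14, matching y values: none (0 points).
Total affine count: 12.
Full point count |E(F_19)| = 12 + 1 = 13.
Hasse bound: |13 − (19+1)| = |-7| = 7 ≤ 2√19 ≈ 8.7178 ✓.


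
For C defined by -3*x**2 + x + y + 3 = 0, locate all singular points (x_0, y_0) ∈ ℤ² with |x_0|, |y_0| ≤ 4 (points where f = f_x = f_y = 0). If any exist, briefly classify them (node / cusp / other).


No singular points in the scanned grid; C is smooth there.

Compute partial derivatives:
  f_x = 1 - 6*x.
  f_y = 1.
f_y = 1 is a nonzero constant, so f_y never vanishes: no point (x, y) can satisfy f = f_x = f_y = 0. In particular no (x, y) ∈ {−4, ..., 4}² is singular; the curve is smooth.


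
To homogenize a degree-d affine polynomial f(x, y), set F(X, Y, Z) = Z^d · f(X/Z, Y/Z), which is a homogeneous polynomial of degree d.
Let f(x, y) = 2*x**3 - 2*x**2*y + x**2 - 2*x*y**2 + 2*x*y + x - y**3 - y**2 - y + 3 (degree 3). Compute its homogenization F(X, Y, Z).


F(X, Y, Z) = 2*X**3 - 2*X**2*Y + X**2*Z - 2*X*Y**2 + 2*X*Y*Z + X*Z**2 - Y**3 - Y**2*Z - Y*Z**2 + 3*Z**3

deg(f) = 3.
Substitute x = X/Z, y = Y/Z into f, then multiply by Z^3.
  monomial 2·x^3·y^0 ↦ 2·X^3·Y^0·Z^0.
  monomial -2·x^2·y^1 ↦ -2·X^2·Y^1·Z^0.
  monomial 1·x^2·y^0 ↦ 1·X^2·Y^0·Z^1.
  monomial -2·x^1·y^2 ↦ -2·X^1·Y^2·Z^0.
  monomial 2·x^1·y^1 ↦ 2·X^1·Y^1·Z^1.
  monomial 1·x^1·y^0 ↦ 1·X^1·Y^0·Z^2.
  monomial -1·x^0·y^3 ↦ -1·X^0·Y^3·Z^0.
  monomial -1·x^0·y^2 ↦ -1·X^0·Y^2·Z^1.
  monomial -1·x^0·y^1 ↦ -1·X^0·Y^1·Z^2.
  monomial 3·x^0·y^0 ↦ 3·X^0·Y^0·Z^3.
Collecting: F(X, Y, Z) = 2*X**3 - 2*X**2*Y + X**2*Z - 2*X*Y**2 + 2*X*Y*Z + X*Z**2 - Y**3 - Y**2*Z - Y*Z**2 + 3*Z**3.


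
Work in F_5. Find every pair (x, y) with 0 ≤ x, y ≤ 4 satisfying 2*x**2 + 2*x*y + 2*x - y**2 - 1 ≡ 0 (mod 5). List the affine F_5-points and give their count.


Affine F_5-points: {(0, 2), (0, 3), (1, 3), (1, 4), (2, 2), (4, 4)}; count = 6.

For each of the 25 pairs (x, y) ∈ F_5², evaluate f(x, y) mod 5. Record the zeros.
  x = 0: [0↦4, 1↦3, 2↦0, 3↦0, 4↦3]  zeros at y ∈ {2, 3}
  x = 1: [0↦3, 1↦4, 2↦3, 3↦0, 4↦0]  zeros at y ∈ {3, 4}
  x = 2: [0↦1, 1↦4, 2↦0, 3↦4, 4↦1]  zeros at y ∈ {2}
  x = 3: [0↦3, 1↦3, 2↦1, 3↦2, 4↦1]  zeros at y ∈ ∅
  x = 4: [0↦4, 1↦1, 2↦1, 3↦4, 4↦0]  zeros at y ∈ {4}
Collecting zeros: affine points = {(0, 2), (0, 3), (1, 3), (1, 4), (2, 2), (4, 4)}.
Total count |C(F_5)_aff| = 6.


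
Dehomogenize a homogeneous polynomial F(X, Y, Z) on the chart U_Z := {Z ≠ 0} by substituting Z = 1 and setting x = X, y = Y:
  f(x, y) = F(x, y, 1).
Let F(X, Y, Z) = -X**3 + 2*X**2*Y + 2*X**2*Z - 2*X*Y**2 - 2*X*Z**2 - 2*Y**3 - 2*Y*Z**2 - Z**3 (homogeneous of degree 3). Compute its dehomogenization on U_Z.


f(x, y) = -x**3 + 2*x**2*y + 2*x**2 - 2*x*y**2 - 2*x - 2*y**3 - 2*y - 1

On U_Z we set Z = 1. Each monomial c·X^i·Y^j·Z^k in F becomes c·x^i·y^j·1^k = c·x^i·y^j.
Substituting Z = 1: F(X, Y, 1) = -x**3 + 2*x**2*y + 2*x**2 - 2*x*y**2 - 2*x - 2*y**3 - 2*y - 1.
Note: deg(f) ≤ deg(F) = 3; strict inequality happens when F is divisible by Z (lost terms).


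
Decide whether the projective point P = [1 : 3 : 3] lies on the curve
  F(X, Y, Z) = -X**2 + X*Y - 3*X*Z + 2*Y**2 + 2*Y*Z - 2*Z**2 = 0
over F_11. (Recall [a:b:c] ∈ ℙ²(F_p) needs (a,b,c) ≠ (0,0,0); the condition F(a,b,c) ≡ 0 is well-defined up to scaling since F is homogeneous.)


F(1,3,3) ≡ 0 (mod 11); P is on the curve.

Evaluate F(1, 3, 3) term-by-term (mod 11).
  -X**2 ↦ -1·1·1·1 = -1
  X*Y ↦ 1·1·3·1 = 3
  -3*X*Z ↦ -3·1·1·3 = -9
  2*Y**2 ↦ 2·1·9·1 = 18
  2*Y*Z ↦ 2·1·3·3 = 18
  -2*Z**2 ↦ -2·1·1·9 = -18
Sum: F(1, 3, 3) = (-1) + (3) + (-9) + (18) + (18) + (-18) = 11.
Reducing mod 11: 11 ≡ 0 (mod 11).
Since F(a, b, c) ≡ 0 (mod 11), P lies on the curve.


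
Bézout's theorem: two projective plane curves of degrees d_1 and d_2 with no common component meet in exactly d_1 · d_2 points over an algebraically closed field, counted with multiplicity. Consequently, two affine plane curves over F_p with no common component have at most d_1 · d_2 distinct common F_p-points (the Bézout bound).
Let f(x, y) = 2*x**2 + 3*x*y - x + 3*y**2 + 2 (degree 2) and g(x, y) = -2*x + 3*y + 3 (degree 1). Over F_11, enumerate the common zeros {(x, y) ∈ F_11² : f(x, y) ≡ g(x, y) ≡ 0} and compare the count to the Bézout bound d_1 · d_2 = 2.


Common zeros: {(8, 8), (10, 2)}; count = 2; Bézout bound = 2.

deg(f) = 2, deg(g) = 1, so Bézout bound = 2.
Scan x ∈ F_11. For each x, list the y ∈ F_11 with f(x, y) ≡ 0 and those with g(x, y) ≡ 0 (mod 11); the common zeros in that column are the intersection.
  x = 0: f ≡ 0 at y ∈ {5, 6}; g ≡ 0 at y ∈ {10}; common: ∅.
  x = 1: f ≡ 0 at y ∈ ∅; g ≡ 0 at y ∈ {7}; common: ∅.
  x = 2: f ≡ 0 at y ∈ ∅; g ≡ 0 at y ∈ {4}; common: ∅.
  x = 3: f ≡ 0 at y ∈ {9, 10}; g ≡ 0 at y ∈ {1}; common: ∅.
  x = 4: f ≡ 0 at y ∈ {2, 5}; g ≡ 0 at y ∈ {9}; common: ∅.
  x = 5: f ≡ 0 at y ∈ ∅; g ≡ 0 at y ∈ {6}; common: ∅.
  x = 6: f ≡ 0 at y ∈ {7, 9}; g ≡ 0 at y ∈ {3}; common: ∅.
  x = 7: f ≡ 0 at y ∈ ∅; g ≡ 0 at y ∈ {0}; common: ∅.
  x = 8: f ≡ 0 at y ∈ {6, 8}; g ≡ 0 at y ∈ {8}; common: {8}.
  x = 9: f ≡ 0 at y ∈ ∅; g ≡ 0 at y ∈ {5}; common: ∅.
  x = 10: f ≡ 0 at y ∈ {2, 10}; g ≡ 0 at y ∈ {2}; common: {2}.
Collecting: common zeros = {(8, 8), (10, 2)}, so the count is 2.
Comparison with the Bézout bound: 2 ≤ 2 = deg(f)·deg(g), as expected for curves with no common component (the bound is attained).


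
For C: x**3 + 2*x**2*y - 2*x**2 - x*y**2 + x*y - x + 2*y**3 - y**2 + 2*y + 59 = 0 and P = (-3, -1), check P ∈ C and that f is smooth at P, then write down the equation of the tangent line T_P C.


Tangent line at P: 48*x + 19*y + 163 = 0.

Step 1: f(-3, -1) = 0, so P lies on C.
Step 2: partial derivatives
  f_x(x, y) = 3*x**2 + 4*x*y - 4*x - y**2 + y - 1, f_y(x, y) = 2*x**2 - 2*x*y + x + 6*y**2 - 2*y + 2.
  f_x(P) = 48, f_y(P) = 19 (gradient nonzero, so P is smooth).
Step 3: tangent line at P: 48·(x − -3) + 19·(y − -1) = 0.
Expanding: 48*x + 19*y + 163 = 0.


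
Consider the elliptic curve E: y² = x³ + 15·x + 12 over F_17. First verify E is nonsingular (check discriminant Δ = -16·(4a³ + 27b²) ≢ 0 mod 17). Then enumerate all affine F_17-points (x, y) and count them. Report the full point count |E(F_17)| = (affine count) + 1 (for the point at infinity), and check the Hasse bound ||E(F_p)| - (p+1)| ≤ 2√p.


Affine points = {(2, 4), (2, 13), (3, 4), (3, 13), (4, 0), (5, 5), (5, 12), (7, 1), (7, 16), (8, 7), (8, 10), (9, 3), (9, 14), (12, 4), (12, 13), (14, 5), (14, 12), (15, 5), (15, 12), (16, 8), (16, 9)}; affine count = 21; |E(F_17)| = 22.

Discriminant check: Δ ∝ 4a³ + 27b² = 4·15³ + 27·12² = 4·3375 + 27·144 ≡ 14 (mod 17). Nonzero ⇒ E is nonsingular.
For each x ∈ F_17, compute rhs = x³ + 15·x + 12 mod 17, then count y ∈ F_17 with y² ≡ rhs.
  x = 0: rhs = 12, matching y values: none (0 points).
  x = 1: rhs = 11, matching y values: none (0 points).
  x = 2: rhs = 16, matching y values: 4, 13 (2 points).
  x = 3: rhs = 16, matching y values: 4, 13 (2 points).
  x = 4: rhs = 0, matching y values: 0 (1 points).
  x = 5: rhs = 8, matching y values: 5, 12 (2 points).
  x = 6: rhs = 12, matching y values: none (0 points).
  x = 7: rhs = 1, matching y values: 1, 16 (2 points).
  x = 8: rhs = 15, matching y values: 7, 10 (2 points).
  x = 9: rhs = 9, matching y values: 3, 14 (2 points).
  x = 10: rhs = 6, matching y values: none (0 points).
  x = 11: rhs = 12, matching y values: none (0 points).
  x = 12: rhs = 16, matching y values: 4, 13 (2 points).
  x = 13: rhs = 7, matching y values: none (0 points).
  x = 14: rhs = 8, matching y values: 5, 12 (2 points).
  x = 15: rhs = 8, matching y values: 5, 12 (2 points).
  x = 16: rhs = 13, matching y values: 8, 9 (2 points).
Total affine count: 21.
Full point count |E(F_17)| = 21 + 1 = 22.
Hasse bound: |22 − (17+1)| = |4| = 4 ≤ 2√17 ≈ 8.2462 ✓.


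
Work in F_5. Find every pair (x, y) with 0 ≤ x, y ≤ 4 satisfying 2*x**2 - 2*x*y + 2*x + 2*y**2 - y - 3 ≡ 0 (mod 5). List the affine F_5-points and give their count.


Affine F_5-points: {(0, 4), (1, 1), (1, 3), (3, 2), (3, 4), (4, 1)}; count = 6.

For each of the 25 pairs (x, y) ∈ F_5², evaluate f(x, y) mod 5. Record the zeros.
  x = 0: [0↦2, 1↦3, 2↦3, 3↦2, 4↦0]  zeros at y ∈ {4}
  x = 1: [0↦1, 1↦0, 2↦3, 3↦0, 4↦1]  zeros at y ∈ {1, 3}
  x = 2: [0↦4, 1↦1, 2↦2, 3↦2, 4↦1]  zeros at y ∈ ∅
  x = 3: [0↦1, 1↦1, 2↦0, 3↦3, 4↦0]  zeros at y ∈ {2, 4}
  x = 4: [0↦2, 1↦0, 2↦2, 3↦3, 4↦3]  zeros at y ∈ {1}
Collecting zeros: affine points = {(0, 4), (1, 1), (1, 3), (3, 2), (3, 4), (4, 1)}.
Total count |C(F_5)_aff| = 6.


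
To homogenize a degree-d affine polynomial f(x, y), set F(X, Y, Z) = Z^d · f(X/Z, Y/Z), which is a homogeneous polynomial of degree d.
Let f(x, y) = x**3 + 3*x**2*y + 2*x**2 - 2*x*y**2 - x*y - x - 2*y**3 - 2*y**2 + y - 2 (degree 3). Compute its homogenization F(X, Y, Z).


F(X, Y, Z) = X**3 + 3*X**2*Y + 2*X**2*Z - 2*X*Y**2 - X*Y*Z - X*Z**2 - 2*Y**3 - 2*Y**2*Z + Y*Z**2 - 2*Z**3

deg(f) = 3.
Substitute x = X/Z, y = Y/Z into f, then multiply by Z^3.
  monomial 1·x^3·y^0 ↦ 1·X^3·Y^0·Z^0.
  monomial 3·x^2·y^1 ↦ 3·X^2·Y^1·Z^0.
  monomial 2·x^2·y^0 ↦ 2·X^2·Y^0·Z^1.
  monomial -2·x^1·y^2 ↦ -2·X^1·Y^2·Z^0.
  monomial -1·x^1·y^1 ↦ -1·X^1·Y^1·Z^1.
  monomial -1·x^1·y^0 ↦ -1·X^1·Y^0·Z^2.
  monomial -2·x^0·y^3 ↦ -2·X^0·Y^3·Z^0.
  monomial -2·x^0·y^2 ↦ -2·X^0·Y^2·Z^1.
  monomial 1·x^0·y^1 ↦ 1·X^0·Y^1·Z^2.
  monomial -2·x^0·y^0 ↦ -2·X^0·Y^0·Z^3.
Collecting: F(X, Y, Z) = X**3 + 3*X**2*Y + 2*X**2*Z - 2*X*Y**2 - X*Y*Z - X*Z**2 - 2*Y**3 - 2*Y**2*Z + Y*Z**2 - 2*Z**3.


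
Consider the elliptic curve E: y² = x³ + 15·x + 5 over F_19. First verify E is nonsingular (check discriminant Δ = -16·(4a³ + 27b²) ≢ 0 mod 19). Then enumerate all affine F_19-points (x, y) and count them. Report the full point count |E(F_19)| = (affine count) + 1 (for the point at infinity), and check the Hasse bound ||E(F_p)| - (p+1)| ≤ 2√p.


Affine points = {(0, 9), (0, 10), (2, 9), (2, 10), (3, 1), (3, 18), (6, 8), (6, 11), (7, 4), (7, 15), (11, 0), (16, 3), (16, 16), (17, 9), (17, 10)}; affine count = 15; |E(F_19)| = 16.

Discriminant check: Δ ∝ 4a³ + 27b² = 4·15³ + 27·5² = 4·3375 + 27·25 ≡ 1 (mod 19). Nonzero ⇒ E is nonsingular.
For each x ∈ F_19, compute rhs = x³ + 15·x + 5 mod 19, then count y ∈ F_19 with y² ≡ rhs.
  x = 0: rhs = 5, matching y values: 9, 10 (2 points).
  x = 1: rhs = 2, matching y values: none (0 points).
  x = 2: rhs = 5, matching y values: 9, 10 (2 points).
  x = 3: rhs = 1, matching y values: 1, 18 (2 points).
  x = 4: rhs = 15, matching y values: none (0 points).
  x = 5: rhs = 15, matching y values: none (0 points).
  x = 6: rhs = 7, matching y values: 8, 11 (2 points).
  x = 7: rhs = 16, matching y values: 4, 15 (2 points).
  x = 8: rhs = 10, matching y values: none (0 points).
  x = 9: rhs = 14, matching y values: none (0 points).
  x = 10: rhs = 15, matching y values: none (0 points).
  x = 11: rhs = 0, matching y values: 0 (1 points).
  x = 12: rhs = 13, matching y values: none (0 points).
  x = 13: rhs = 3, matching y values: none (0 points).
  x = 14: rhs = 14, matching y values: none (0 points).
  x = 15: rhs = 14, matching y values: none (0 points).
  x = 16: rhs = 9, matching y values: 3, 16 (2 points).
  x = 17: rhs = 5, matching y values: 9, 10 (2 points).
  x = 18: rhs = 8, matching y values: none (0 points).
Total affine count: 15.
Full point count |E(F_19)| = 15 + 1 = 16.
Hasse bound: |16 − (19+1)| = |-4| = 4 ≤ 2√19 ≈ 8.7178 ✓.


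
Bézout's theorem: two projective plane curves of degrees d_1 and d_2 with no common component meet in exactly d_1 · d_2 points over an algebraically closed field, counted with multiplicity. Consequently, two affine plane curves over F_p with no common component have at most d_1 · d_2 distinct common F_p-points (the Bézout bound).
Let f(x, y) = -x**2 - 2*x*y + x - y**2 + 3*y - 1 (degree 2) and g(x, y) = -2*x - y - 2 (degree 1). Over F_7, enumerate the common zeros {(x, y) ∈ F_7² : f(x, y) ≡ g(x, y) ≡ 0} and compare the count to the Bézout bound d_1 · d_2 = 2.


Common zeros: {(1, 3), (4, 4)}; count = 2; Bézout bound = 2.

deg(f) = 2, deg(g) = 1, so Bézout bound = 2.
Scan x ∈ F_7. For each x, list the y ∈ F_7 with f(x, y) ≡ 0 and those with g(x, y) ≡ 0 (mod 7); the common zeros in that column are the intersection.
  x = 0: f ≡ 0 at y ∈ ∅; g ≡ 0 at y ∈ {5}; common: ∅.
  x = 1: f ≡ 0 at y ∈ {3, 5}; g ≡ 0 at y ∈ {3}; common: {3}.
  x = 2: f ≡ 0 at y ∈ ∅; g ≡ 0 at y ∈ {1}; common: ∅.
  x = 3: f ≡ 0 at y ∈ {0, 4}; g ≡ 0 at y ∈ {6}; common: ∅.
  x = 4: f ≡ 0 at y ∈ {4, 5}; g ≡ 0 at y ∈ {4}; common: {4}.
  x = 5: f ≡ 0 at y ∈ {0}; g ≡ 0 at y ∈ {2}; common: ∅.
  x = 6: f ≡ 0 at y ∈ ∅; g ≡ 0 at y ∈ {0}; common: ∅.
Collecting: common zeros = {(1, 3), (4, 4)}, so the count is 2.
Comparison with the Bézout bound: 2 ≤ 2 = deg(f)·deg(g), as expected for curves with no common component (the bound is attained).


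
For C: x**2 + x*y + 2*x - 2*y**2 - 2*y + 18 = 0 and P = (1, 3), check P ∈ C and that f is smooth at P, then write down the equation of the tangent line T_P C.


Tangent line at P: 7*x - 13*y + 32 = 0.

Step 1: f(1, 3) = 0, so P lies on C.
Step 2: partial derivatives
  f_x(x, y) = 2*x + y + 2, f_y(x, y) = x - 4*y - 2.
  f_x(P) = 7, f_y(P) = -13 (gradient nonzero, so P is smooth).
Step 3: tangent line at P: 7·(x − 1) + -13·(y − 3) = 0.
Expanding: 7*x - 13*y + 32 = 0.


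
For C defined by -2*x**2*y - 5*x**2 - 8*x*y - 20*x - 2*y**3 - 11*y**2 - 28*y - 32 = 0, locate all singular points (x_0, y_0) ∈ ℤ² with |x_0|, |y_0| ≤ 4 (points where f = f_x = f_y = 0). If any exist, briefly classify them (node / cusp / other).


Singular points: {(-2, -2)}; classification: node.

Compute partial derivatives:
  f_x = -4*x*y - 10*x - 8*y - 20.
  f_y = -2*x**2 - 8*x - 6*y**2 - 22*y - 28.
Scan x_0 ∈ {−4, ..., 4}. For each x_0, f_y(x_0, y) is a polynomial in y; find its integer roots y ∈ {−4, ..., 4}, then test f_x and f at those candidates.
  x = -4: f_y(-4, y) = -6*y**2 - 22*y - 28; no integer root y with |y| ≤ 4.
  x = -3: f_y(-3, y) = -6*y**2 - 22*y - 22; no integer root y with |y| ≤ 4.
  x = -2: f_y(-2, y) = -6*y**2 - 22*y - 20; vanishes at y ∈ {-2}. (-2, -2): f_x = 0, f = 0 — SINGULAR.
  x = -1: f_y(-1, y) = -6*y**2 - 22*y - 22; no integer root y with |y| ≤ 4.
  x = 0: f_y(0, y) = -6*y**2 - 22*y - 28; no integer root y with |y| ≤ 4.
  x = 1: f_y(1, y) = -6*y**2 - 22*y - 38; no integer root y with |y| ≤ 4.
  x = 2: f_y(2, y) = -6*y**2 - 22*y - 52; no integer root y with |y| ≤ 4.
  x = 3: f_y(3, y) = -6*y**2 - 22*y - 70; no integer root y with |y| ≤ 4.
  x = 4: f_y(4, y) = -6*y**2 - 22*y - 92; no integer root y with |y| ≤ 4.
Only singular point on the grid: (-2, -2).
Classify: substitute x = -2 + u, y = -2 + v and expand: f = -2*u**2*v - u**2 - 2*v**3 + v**2.
No constant or linear terms (consistent with a singular point). Quadratic part: -u**2 + v**2. Cubic part: -2*u**2*v - 2*v**3.
The quadratic part v**2 - u**2 = (v − u)(v + u) splits into two distinct linear factors, so there are two distinct tangent lines y − -2 = ±(x − -2) — this is a node (ordinary double point).
Classification: node.


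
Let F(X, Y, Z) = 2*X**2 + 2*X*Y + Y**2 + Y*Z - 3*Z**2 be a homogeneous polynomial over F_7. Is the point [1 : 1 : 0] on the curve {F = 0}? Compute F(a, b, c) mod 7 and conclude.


F(1,1,0) ≡ 5 (mod 7); P is NOT on the curve.

Evaluate F(1, 1, 0) term-by-term (mod 7).
  2*X**2 ↦ 2·1·1·1 = 2
  2*X*Y ↦ 2·1·1·1 = 2
  Y**2 ↦ 1·1·1·1 = 1
  Y*Z ↦ 1·1·1·0 = 0
  -3*Z**2 ↦ -3·1·1·0 = 0
Sum: F(1, 1, 0) = (2) + (2) + (1) + (0) + (0) = 5.
Reducing mod 7: 5 ≡ 5 (mod 7).
Since F(a, b, c) ≡ 5 ≠ 0 (mod 7), P does NOT lie on the curve.


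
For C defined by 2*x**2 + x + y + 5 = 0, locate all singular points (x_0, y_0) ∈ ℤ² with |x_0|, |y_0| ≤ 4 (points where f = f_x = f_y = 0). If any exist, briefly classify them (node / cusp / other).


No singular points in the scanned grid; C is smooth there.

Compute partial derivatives:
  f_x = 4*x + 1.
  f_y = 1.
f_y = 1 is a nonzero constant, so f_y never vanishes: no point (x, y) can satisfy f = f_x = f_y = 0. In particular no (x, y) ∈ {−4, ..., 4}² is singular; the curve is smooth.


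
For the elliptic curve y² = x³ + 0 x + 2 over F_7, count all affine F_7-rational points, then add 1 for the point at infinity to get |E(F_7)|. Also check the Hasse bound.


Affine points = {(0, 3), (0, 4), (3, 1), (3, 6), (5, 1), (5, 6), (6, 1), (6, 6)}; affine count = 8; |E(F_7)| = 9.

Discriminant check: Δ ∝ 4a³ + 27b² = 4·0³ + 27·2² = 4·0 + 27·4 ≡ 3 (mod 7). Nonzero ⇒ E is nonsingular.
For each x ∈ F_7, compute rhs = x³ + 0·x + 2 mod 7, then count y ∈ F_7 with y² ≡ rhs.
  x = 0: rhs = 2, matching y values: 3, 4 (2 points).
  x = 1: rhs = 3, matching y values: none (0 points).
  x = 2: rhs = 3, matching y values: none (0 points).
  x = 3: rhs = 1, matching y values: 1, 6 (2 points).
  x = 4: rhs = 3, matching y values: none (0 points).
  x = 5: rhs = 1, matching y values: 1, 6 (2 points).
  x = 6: rhs = 1, matching y values: 1, 6 (2 points).
Total affine count: 8.
Full point count |E(F_7)| = 8 + 1 = 9.
Hasse bound: |9 − (7+1)| = |1| = 1 ≤ 2√7 ≈ 5.2915 ✓.


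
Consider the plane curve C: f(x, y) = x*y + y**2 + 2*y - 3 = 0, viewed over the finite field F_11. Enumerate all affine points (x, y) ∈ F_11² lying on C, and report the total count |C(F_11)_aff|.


Affine F_11-points: {(0, 1), (0, 8), (3, 2), (3, 4), (4, 7), (4, 9), (7, 3), (7, 10), (9, 5), (9, 6)}; count = 10.

For each of the 121 pairs (x, y) ∈ F_11², evaluate f(x, y) mod 11. Record the zeros.
  x = 0: [0↦8, 1↦0, 2↦5, 3↦1, 4↦10, 5↦10, 6↦1, 7↦5, 8↦0, 9↦8, 10↦7]  zeros at y ∈ {1, 8}
  x = 1: [0↦8, 1↦1, 2↦7, 3↦4, 4↦3, 5↦4, 6↦7, 7↦1, 8↦8, 9↦6, 10↦6]  zeros at y ∈ ∅
  x = 2: [0↦8, 1↦2, 2↦9, 3↦7, 4↦7, 5↦9, 6↦2, 7↦8, 8↦5, 9↦4, 10↦5]  zeros at y ∈ ∅
  x = 3: [0↦8, 1↦3, 2↦0, 3↦10, 4↦0, 5↦3, 6↦8, 7↦4, 8↦2, 9↦2, 10↦4]  zeros at y ∈ {2, 4}
  x = 4: [0↦8, 1↦4, 2↦2, 3↦2, 4↦4, 5↦8, 6↦3, 7↦0, 8↦10, 9↦0, 10↦3]  zeros at y ∈ {7, 9}
  x = 5: [0↦8, 1↦5, 2↦4, 3↦5, 4↦8, 5↦2, 6↦9, 7↦7, 8↦7, 9↦9, 10↦2]  zeros at y ∈ ∅
  x = 6: [0↦8, 1↦6, 2↦6, 3↦8, 4↦1, 5↦7, 6↦4, 7↦3, 8↦4, 9↦7, 10↦1]  zeros at y ∈ ∅
  x = 7: [0↦8, 1↦7, 2↦8, 3↦0, 4↦5, 5↦1, 6↦10, 7↦10, 8↦1, 9↦5, 10↦0]  zeros at y ∈ {3, 10}
  x = 8: [0↦8, 1↦8, 2↦10, 3↦3, 4↦9, 5↦6, 6↦5, 7↦6, 8↦9, 9↦3, 10↦10]  zeros at y ∈ ∅
  x = 9: [0↦8, 1↦9, 2↦1, 3↦6, 4↦2, 5↦0, 6↦0, 7↦2, 8↦6, 9↦1, 10↦9]  zeros at y ∈ {5, 6}
  x = 10: [0↦8, 1↦10, 2↦3, 3↦9, 4↦6, 5↦5, 6↦6, 7↦9, 8↦3, 9↦10, 10↦8]  zeros at y ∈ ∅
Collecting zeros: affine points = {(0, 1), (0, 8), (3, 2), (3, 4), (4, 7), (4, 9), (7, 3), (7, 10), (9, 5), (9, 6)}.
Total count |C(F_11)_aff| = 10.


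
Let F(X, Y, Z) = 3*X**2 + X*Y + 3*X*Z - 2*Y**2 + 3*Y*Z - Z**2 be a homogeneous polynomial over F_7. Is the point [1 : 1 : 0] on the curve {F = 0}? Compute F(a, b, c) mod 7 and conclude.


F(1,1,0) ≡ 2 (mod 7); P is NOT on the curve.

Evaluate F(1, 1, 0) term-by-term (mod 7).
  3*X**2 ↦ 3·1·1·1 = 3
  X*Y ↦ 1·1·1·1 = 1
  3*X*Z ↦ 3·1·1·0 = 0
  -2*Y**2 ↦ -2·1·1·1 = -2
  3*Y*Z ↦ 3·1·1·0 = 0
  -Z**2 ↦ -1·1·1·0 = 0
Sum: F(1, 1, 0) = (3) + (1) + (0) + (-2) + (0) + (0) = 2.
Reducing mod 7: 2 ≡ 2 (mod 7).
Since F(a, b, c) ≡ 2 ≠ 0 (mod 7), P does NOT lie on the curve.


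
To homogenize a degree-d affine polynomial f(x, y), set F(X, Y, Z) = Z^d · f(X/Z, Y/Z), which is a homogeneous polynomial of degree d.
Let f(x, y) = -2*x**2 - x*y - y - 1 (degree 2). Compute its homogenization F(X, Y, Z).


F(X, Y, Z) = -2*X**2 - X*Y - Y*Z - Z**2

deg(f) = 2.
Substitute x = X/Z, y = Y/Z into f, then multiply by Z^2.
  monomial -2·x^2·y^0 ↦ -2·X^2·Y^0·Z^0.
  monomial -1·x^1·y^1 ↦ -1·X^1·Y^1·Z^0.
  monomial -1·x^0·y^1 ↦ -1·X^0·Y^1·Z^1.
  monomial -1·x^0·y^0 ↦ -1·X^0·Y^0·Z^2.
Collecting: F(X, Y, Z) = -2*X**2 - X*Y - Y*Z - Z**2.


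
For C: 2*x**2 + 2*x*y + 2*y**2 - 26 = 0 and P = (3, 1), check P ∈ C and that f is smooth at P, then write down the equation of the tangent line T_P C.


Tangent line at P: 14*x + 10*y - 52 = 0.

Step 1: f(3, 1) = 0, so P lies on C.
Step 2: partial derivatives
  f_x(x, y) = 4*x + 2*y, f_y(x, y) = 2*x + 4*y.
  f_x(P) = 14, f_y(P) = 10 (gradient nonzero, so P is smooth).
Step 3: tangent line at P: 14·(x − 3) + 10·(y − 1) = 0.
Expanding: 14*x + 10*y - 52 = 0.


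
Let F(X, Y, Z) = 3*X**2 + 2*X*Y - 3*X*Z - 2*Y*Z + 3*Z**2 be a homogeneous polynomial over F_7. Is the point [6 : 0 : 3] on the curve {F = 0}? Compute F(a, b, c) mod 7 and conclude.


F(6,0,3) ≡ 4 (mod 7); P is NOT on the curve.

Evaluate F(6, 0, 3) term-by-term (mod 7).
  3*X**2 ↦ 3·36·1·1 = 108
  2*X*Y ↦ 2·6·0·1 = 0
  -3*X*Z ↦ -3·6·1·3 = -54
  -2*Y*Z ↦ -2·1·0·3 = 0
  3*Z**2 ↦ 3·1·1·9 = 27
Sum: F(6, 0, 3) = (108) + (0) + (-54) + (0) + (27) = 81.
Reducing mod 7: 81 ≡ 4 (mod 7).
Since F(a, b, c) ≡ 4 ≠ 0 (mod 7), P does NOT lie on the curve.


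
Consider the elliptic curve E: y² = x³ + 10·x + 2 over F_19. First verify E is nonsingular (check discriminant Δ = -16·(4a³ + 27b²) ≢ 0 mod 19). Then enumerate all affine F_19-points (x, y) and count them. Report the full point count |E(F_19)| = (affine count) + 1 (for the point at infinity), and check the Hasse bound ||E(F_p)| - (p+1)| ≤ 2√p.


Affine points = {(2, 7), (2, 12), (4, 7), (4, 12), (5, 5), (5, 14), (7, 4), (7, 15), (8, 9), (8, 10), (9, 2), (9, 17), (10, 0), (12, 8), (12, 11), (13, 7), (13, 12), (14, 6), (14, 13)}; affine count = 19; |E(F_19)| = 20.

Discriminant check: Δ ∝ 4a³ + 27b² = 4·10³ + 27·2² = 4·1000 + 27·4 ≡ 4 (mod 19). Nonzero ⇒ E is nonsingular.
For each x ∈ F_19, compute rhs = x³ + 10·x + 2 mod 19, then count y ∈ F_19 with y² ≡ rhs.
  x = 0: rhs = 2, matching y values: none (0 points).
  x = 1: rhs = 13, matching y values: none (0 points).
  x = 2: rhs = 11, matching y values: 7, 12 (2 points).
  x = 3: rhs = 2, matching y values: none (0 points).
  x = 4: rhs = 11, matching y values: 7, 12 (2 points).
  x = 5: rhs = 6, matching y values: 5, 14 (2 points).
  x = 6: rhs = 12, matching y values: none (0 points).
  x = 7: rhs = 16, matching y values: 4, 15 (2 points).
  x = 8: rhs = 5, matching y values: 9, 10 (2 points).
  x = 9: rhs = 4, matching y values: 2, 17 (2 points).
  x = 10: rhs = 0, matching y values: 0 (1 points).
  x = 11: rhs = 18, matching y values: none (0 points).
  x = 12: rhs = 7, matching y values: 8, 11 (2 points).
  x = 13: rhs = 11, matching y values: 7, 12 (2 points).
  x = 14: rhs = 17, matching y values: 6, 13 (2 points).
  x = 15: rhs = 12, matching y values: none (0 points).
  x = 16: rhs = 2, matching y values: none (0 points).
  x = 17: rhs = 12, matching y values: none (0 points).
  x = 18: rhs = 10, matching y values: none (0 points).
Total affine count: 19.
Full point count |E(F_19)| = 19 + 1 = 20.
Hasse bound: |20 − (19+1)| = |0| = 0 ≤ 2√19 ≈ 8.7178 ✓.


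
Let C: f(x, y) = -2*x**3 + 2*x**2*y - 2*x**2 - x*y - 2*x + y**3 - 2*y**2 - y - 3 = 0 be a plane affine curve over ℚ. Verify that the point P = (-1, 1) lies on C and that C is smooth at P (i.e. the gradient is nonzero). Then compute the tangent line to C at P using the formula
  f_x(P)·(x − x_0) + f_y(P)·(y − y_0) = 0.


Tangent line at P: -9*x + y - 10 = 0.

Step 1: f(-1, 1) = 0, so P lies on C.
Step 2: partial derivatives
  f_x(x, y) = -6*x**2 + 4*x*y - 4*x - y - 2, f_y(x, y) = 2*x**2 - x + 3*y**2 - 4*y - 1.
  f_x(P) = -9, f_y(P) = 1 (gradient nonzero, so P is smooth).
Step 3: tangent line at P: -9·(x − -1) + 1·(y − 1) = 0.
Expanding: -9*x + y - 10 = 0.


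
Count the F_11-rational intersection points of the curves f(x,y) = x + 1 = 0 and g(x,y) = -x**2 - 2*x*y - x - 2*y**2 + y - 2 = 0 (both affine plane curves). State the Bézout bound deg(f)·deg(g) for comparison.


Common zeros: {(10, 3), (10, 4)}; count = 2; Bézout bound = 2.

deg(f) = 1, deg(g) = 2, so Bézout bound = 2.
Scan x ∈ F_11. For each x, list the y ∈ F_11 with f(x, y) ≡ 0 and those with g(x, y) ≡ 0 (mod 11); the common zeros in that column are the intersection.
  x = 0: f ≡ 0 at y ∈ ∅; g ≡ 0 at y ∈ ∅; common: ∅.
  x = 1: f ≡ 0 at y ∈ ∅; g ≡ 0 at y ∈ ∅; common: ∅.
  x = 2: f ≡ 0 at y ∈ ∅; g ≡ 0 at y ∈ {2}; common: ∅.
  x = 3: f ≡ 0 at y ∈ ∅; g ≡ 0 at y ∈ {4, 10}; common: ∅.
  x = 4: f ≡ 0 at y ∈ ∅; g ≡ 0 at y ∈ {0, 2}; common: ∅.
  x = 5: f ≡ 0 at y ∈ ∅; g ≡ 0 at y ∈ {3, 9}; common: ∅.
  x = 6: f ≡ 0 at y ∈ ∅; g ≡ 0 at y ∈ {0}; common: ∅.
  x = 7: f ≡ 0 at y ∈ ∅; g ≡ 0 at y ∈ ∅; common: ∅.
  x = 8: f ≡ 0 at y ∈ ∅; g ≡ 0 at y ∈ ∅; common: ∅.
  x = 9: f ≡ 0 at y ∈ ∅; g ≡ 0 at y ∈ {9, 10}; common: ∅.
  x = 10: f ≡ 0 at y ∈ {0, 1, 2, 3, 4, 5, 6, 7, 8, 9, 10}; g ≡ 0 at y ∈ {3, 4}; common: {3, 4}.
Collecting: common zeros = {(10, 3), (10, 4)}, so the count is 2.
Comparison with the Bézout bound: 2 ≤ 2 = deg(f)·deg(g), as expected for curves with no common component (the bound is attained).


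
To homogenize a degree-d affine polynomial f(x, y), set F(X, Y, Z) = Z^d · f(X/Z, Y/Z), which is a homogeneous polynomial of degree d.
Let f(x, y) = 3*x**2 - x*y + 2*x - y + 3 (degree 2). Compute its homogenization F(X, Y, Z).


F(X, Y, Z) = 3*X**2 - X*Y + 2*X*Z - Y*Z + 3*Z**2

deg(f) = 2.
Substitute x = X/Z, y = Y/Z into f, then multiply by Z^2.
  monomial 3·x^2·y^0 ↦ 3·X^2·Y^0·Z^0.
  monomial -1·x^1·y^1 ↦ -1·X^1·Y^1·Z^0.
  monomial 2·x^1·y^0 ↦ 2·X^1·Y^0·Z^1.
  monomial -1·x^0·y^1 ↦ -1·X^0·Y^1·Z^1.
  monomial 3·x^0·y^0 ↦ 3·X^0·Y^0·Z^2.
Collecting: F(X, Y, Z) = 3*X**2 - X*Y + 2*X*Z - Y*Z + 3*Z**2.


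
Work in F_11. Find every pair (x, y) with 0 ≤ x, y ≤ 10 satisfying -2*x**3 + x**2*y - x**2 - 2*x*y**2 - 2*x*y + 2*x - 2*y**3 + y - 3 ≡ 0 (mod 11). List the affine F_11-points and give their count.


Affine F_11-points: {(0, 6), (0, 7), (0, 9), (2, 10), (3, 5), (3, 7), (4, 10), (5, 1), (5, 8), (6, 2), (7, 1), (7, 5), (7, 9), (8, 9), (10, 1)}; count = 15.

For each of the 121 pairs (x, y) ∈ F_11², evaluate f(x, y) mod 11. Record the zeros.
  x = 0: [0↦8, 1↦7, 2↦5, 3↦1, 4↦5, 5↦5, 6↦0, 7↦0, 8↦4, 9↦0, 10↦9]  zeros at y ∈ {6, 7, 9}
  x = 1: [0↦7, 1↦3, 2↦5, 3↦1, 4↦1, 5↦4, 6↦9, 7↦4, 8↦10, 9↦4, 10↦7]  zeros at y ∈ ∅
  x = 2: [0↦3, 1↦9, 2↦6, 3↦4, 4↦2, 5↦10, 6↦5, 7↦8, 8↦7, 9↦1, 10↦0]  zeros at y ∈ {10}
  x = 3: [0↦6, 1↦2, 2↦7, 3↦9, 4↦7, 5↦0, 6↦9, 7↦0, 8↦5, 9↦1, 10↦9]  zeros at y ∈ {5, 7}
  x = 4: [0↦4, 1↦3, 2↦7, 3↦4, 4↦4, 5↦6, 6↦9, 7↦1, 8↦3, 9↦3, 10↦0]  zeros at y ∈ {10}
  x = 5: [0↦7, 1↦0, 2↦5, 3↦10, 4↦3, 5↦5, 6↦4, 7↦10, 8↦0, 9↦6, 10↦5]  zeros at y ∈ {1, 8}
  x = 6: [0↦3, 1↦3, 2↦0, 3↦4, 4↦3, 5↦7, 6↦4, 7↦4, 8↦6, 9↦9, 10↦1]  zeros at y ∈ {2}
  x = 7: [0↦2, 1↦0, 2↦2, 3↦7, 4↦3, 5↦0, 6↦8, 7↦4, 8↦9, 9↦0, 10↦9]  zeros at y ∈ {1, 5, 9}
  x = 8: [0↦3, 1↦1, 2↦10, 3↦7, 4↦2, 5↦5, 6↦4, 7↦9, 8↦8, 9↦0, 10↦6]  zeros at y ∈ {9}
  x = 9: [0↦5, 1↦5, 2↦1, 3↦3, 4↦10, 5↦10, 6↦2, 7↦7, 8↦2, 9↦8, 10↦2]  zeros at y ∈ ∅
  x = 10: [0↦7, 1↦0, 2↦7, 3↦5, 4↦4, 5↦3, 6↦1, 7↦8, 8↦1, 9↦1, 10↦7]  zeros at y ∈ {1}
Collecting zeros: affine points = {(0, 6), (0, 7), (0, 9), (2, 10), (3, 5), (3, 7), (4, 10), (5, 1), (5, 8), (6, 2), (7, 1), (7, 5), (7, 9), (8, 9), (10, 1)}.
Total count |C(F_11)_aff| = 15.


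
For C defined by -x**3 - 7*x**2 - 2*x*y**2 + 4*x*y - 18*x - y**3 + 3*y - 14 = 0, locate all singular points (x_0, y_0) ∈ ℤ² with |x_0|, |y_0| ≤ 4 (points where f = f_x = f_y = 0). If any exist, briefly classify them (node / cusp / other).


Singular points: {(-2, 1)}; classification: node.

Compute partial derivatives:
  f_x = -3*x**2 - 14*x - 2*y**2 + 4*y - 18.
  f_y = -4*x*y + 4*x - 3*y**2 + 3.
Scan x_0 ∈ {−4, ..., 4}. For each x_0, f_y(x_0, y) is a polynomial in y; find its integer roots y ∈ {−4, ..., 4}, then test f_x and f at those candidates.
  x = -4: f_y(-4, y) = -3*y**2 + 16*y - 13; vanishes at y ∈ {1}. (-4, 1): f_x = -8 ≠ 0.
  x = -3: f_y(-3, y) = -3*y**2 + 12*y - 9; vanishes at y ∈ {1, 3}. (-3, 1): f_x = -1 ≠ 0; (-3, 3): f_x = -9 ≠ 0.
  x = -2: f_y(-2, y) = -3*y**2 + 8*y - 5; vanishes at y ∈ {1}. (-2, 1): f_x = 0, f = 0 — SINGULAR.
  x = -1: f_y(-1, y) = -3*y**2 + 4*y - 1; vanishes at y ∈ {1}. (-1, 1): f_x = -5 ≠ 0.
  x = 0: f_y(0, y) = 3 - 3*y**2; vanishes at y ∈ {-1, 1}. (0, -1): f_x = -24 ≠ 0; (0, 1): f_x = -16 ≠ 0.
  x = 1: f_y(1, y) = -3*y**2 - 4*y + 7; vanishes at y ∈ {1}. (1, 1): f_x = -33 ≠ 0.
  x = 2: f_y(2, y) = -3*y**2 - 8*y + 11; vanishes at y ∈ {1}. (2, 1): f_x = -56 ≠ 0.
  x = 3: f_y(3, y) = -3*y**2 - 12*y + 15; vanishes at y ∈ {1}. (3, 1): f_x = -85 ≠ 0.
  x = 4: f_y(4, y) = -3*y**2 - 16*y + 19; vanishes at y ∈ {1}. (4, 1): f_x = -120 ≠ 0.
Only singular point on the grid: (-2, 1).
Classify: substitute x = -2 + u, y = 1 + v and expand: f = -u**3 - u**2 - 2*u*v**2 - v**3 + v**2.
No constant or linear terms (consistent with a singular point). Quadratic part: -u**2 + v**2. Cubic part: -u**3 - 2*u*v**2 - v**3.
The quadratic part v**2 - u**2 = (v − u)(v + u) splits into two distinct linear factors, so there are two distinct tangent lines y − 1 = ±(x − -2) — this is a node (ordinary double point).
Classification: node.


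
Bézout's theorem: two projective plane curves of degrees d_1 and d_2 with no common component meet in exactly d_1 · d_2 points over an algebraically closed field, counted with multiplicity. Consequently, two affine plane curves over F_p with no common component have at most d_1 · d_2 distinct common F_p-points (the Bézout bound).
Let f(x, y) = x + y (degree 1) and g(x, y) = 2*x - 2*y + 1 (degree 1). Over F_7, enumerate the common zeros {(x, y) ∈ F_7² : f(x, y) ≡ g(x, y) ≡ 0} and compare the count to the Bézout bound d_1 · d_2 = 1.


Common zeros: {(5, 2)}; count = 1; Bézout bound = 1.

deg(f) = 1, deg(g) = 1, so Bézout bound = 1.
Scan x ∈ F_7. For each x, list the y ∈ F_7 with f(x, y) ≡ 0 and those with g(x, y) ≡ 0 (mod 7); the common zeros in that column are the intersection.
  x = 0: f ≡ 0 at y ∈ {0}; g ≡ 0 at y ∈ {4}; common: ∅.
  x = 1: f ≡ 0 at y ∈ {6}; g ≡ 0 at y ∈ {5}; common: ∅.
  x = 2: f ≡ 0 at y ∈ {5}; g ≡ 0 at y ∈ {6}; common: ∅.
  x = 3: f ≡ 0 at y ∈ {4}; g ≡ 0 at y ∈ {0}; common: ∅.
  x = 4: f ≡ 0 at y ∈ {3}; g ≡ 0 at y ∈ {1}; common: ∅.
  x = 5: f ≡ 0 at y ∈ {2}; g ≡ 0 at y ∈ {2}; common: {2}.
  x = 6: f ≡ 0 at y ∈ {1}; g ≡ 0 at y ∈ {3}; common: ∅.
Collecting: common zeros = {(5, 2)}, so the count is 1.
Comparison with the Bézout bound: 1 ≤ 1 = deg(f)·deg(g), as expected for curves with no common component (the bound is attained).


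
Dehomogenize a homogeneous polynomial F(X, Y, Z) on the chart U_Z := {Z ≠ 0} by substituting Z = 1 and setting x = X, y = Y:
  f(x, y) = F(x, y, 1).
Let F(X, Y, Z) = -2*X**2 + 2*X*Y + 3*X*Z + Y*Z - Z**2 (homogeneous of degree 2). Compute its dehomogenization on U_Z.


f(x, y) = -2*x**2 + 2*x*y + 3*x + y - 1

On U_Z we set Z = 1. Each monomial c·X^i·Y^j·Z^k in F becomes c·x^i·y^j·1^k = c·x^i·y^j.
Substituting Z = 1: F(X, Y, 1) = -2*x**2 + 2*x*y + 3*x + y - 1.
Note: deg(f) ≤ deg(F) = 2; strict inequality happens when F is divisible by Z (lost terms).


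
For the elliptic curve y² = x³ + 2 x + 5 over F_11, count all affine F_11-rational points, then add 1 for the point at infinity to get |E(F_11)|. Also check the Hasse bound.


Affine points = {(0, 4), (0, 7), (3, 4), (3, 7), (4, 0), (8, 4), (8, 7), (9, 2), (9, 9)}; affine count = 9; |E(F_11)| = 10.

Discriminant check: Δ ∝ 4a³ + 27b² = 4·2³ + 27·5² = 4·8 + 27·25 ≡ 3 (mod 11). Nonzero ⇒ E is nonsingular.
For each x ∈ F_11, compute rhs = x³ + 2·x + 5 mod 11, then count y ∈ F_11 with y² ≡ rhs.
  x = 0: rhs = 5, matching y values: 4, 7 (2 points).
  x = 1: rhs = 8, matching y values: none (0 points).
  x = 2: rhs = 6, matching y values: none (0 points).
  x = 3: rhs = 5, matching y values: 4, 7 (2 points).
  x = 4: rhs = 0, matching y values: 0 (1 points).
  x = 5: rhs = 8, matching y values: none (0 points).
  x = 6: rhs = 2, matching y values: none (0 points).
  x = 7: rhs = 10, matching y values: none (0 points).
  x = 8: rhs = 5, matching y values: 4, 7 (2 points).
  x = 9: rhs = 4, matching y values: 2, 9 (2 points).
  x = 10: rhs = 2, matching y values: none (0 points).
Total affine count: 9.
Full point count |E(F_11)| = 9 + 1 = 10.
Hasse bound: |10 − (11+1)| = |-2| = 2 ≤ 2√11 ≈ 6.6332 ✓.


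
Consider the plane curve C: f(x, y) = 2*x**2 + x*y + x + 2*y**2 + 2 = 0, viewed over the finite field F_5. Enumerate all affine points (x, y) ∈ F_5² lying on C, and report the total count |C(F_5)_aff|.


Affine F_5-points: {(0, 2), (0, 3), (1, 0), (1, 2), (3, 3)}; count = 5.

For each of the 25 pairs (x, y) ∈ F_5², evaluate f(x, y) mod 5. Record the zeros.
  x = 0: [0↦2, 1↦4, 2↦0, 3↦0, 4↦4]  zeros at y ∈ {2, 3}
  x = 1: [0↦0, 1↦3, 2↦0, 3↦1, 4↦1]  zeros at y ∈ {0, 2}
  x = 2: [0↦2, 1↦1, 2↦4, 3↦1, 4↦2]  zeros at y ∈ ∅
  x = 3: [0↦3, 1↦3, 2↦2, 3↦0, 4↦2]  zeros at y ∈ {3}
  x = 4: [0↦3, 1↦4, 2↦4, 3↦3, 4↦1]  zeros at y ∈ ∅
Collecting zeros: affine points = {(0, 2), (0, 3), (1, 0), (1, 2), (3, 3)}.
Total count |C(F_5)_aff| = 5.


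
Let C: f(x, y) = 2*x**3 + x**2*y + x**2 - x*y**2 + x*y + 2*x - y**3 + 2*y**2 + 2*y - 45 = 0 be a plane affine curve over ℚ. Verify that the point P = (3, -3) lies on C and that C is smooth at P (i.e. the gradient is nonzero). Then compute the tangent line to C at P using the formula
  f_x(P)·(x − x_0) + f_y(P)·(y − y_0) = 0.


Tangent line at P: 32*x - 7*y - 117 = 0.

Step 1: f(3, -3) = 0, so P lies on C.
Step 2: partial derivatives
  f_x(x, y) = 6*x**2 + 2*x*y + 2*x - y**2 + y + 2, f_y(x, y) = x**2 - 2*x*y + x - 3*y**2 + 4*y + 2.
  f_x(P) = 32, f_y(P) = -7 (gradient nonzero, so P is smooth).
Step 3: tangent line at P: 32·(x − 3) + -7·(y − -3) = 0.
Expanding: 32*x - 7*y - 117 = 0.


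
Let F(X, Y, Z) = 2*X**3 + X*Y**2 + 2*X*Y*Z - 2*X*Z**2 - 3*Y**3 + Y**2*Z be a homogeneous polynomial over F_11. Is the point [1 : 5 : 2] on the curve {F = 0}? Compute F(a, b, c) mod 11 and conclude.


F(1,5,2) ≡ 0 (mod 11); P is on the curve.

Evaluate F(1, 5, 2) term-by-term (mod 11).
  2*X**3 ↦ 2·1·1·1 = 2
  X*Y**2 ↦ 1·1·25·1 = 25
  2*X*Y*Z ↦ 2·1·5·2 = 20
  -2*X*Z**2 ↦ -2·1·1·4 = -8
  -3*Y**3 ↦ -3·1·125·1 = -375
  Y**2*Z ↦ 1·1·25·2 = 50
Sum: F(1, 5, 2) = (2) + (25) + (20) + (-8) + (-375) + (50) = -286.
Reducing mod 11: -286 ≡ 0 (mod 11).
Since F(a, b, c) ≡ 0 (mod 11), P lies on the curve.


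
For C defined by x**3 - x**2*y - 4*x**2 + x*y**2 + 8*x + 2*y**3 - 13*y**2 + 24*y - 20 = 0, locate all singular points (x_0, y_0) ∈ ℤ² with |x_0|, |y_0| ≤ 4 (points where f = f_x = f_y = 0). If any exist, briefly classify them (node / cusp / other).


Singular points: {(2, 2)}; classification: cusp.

Compute partial derivatives:
  f_x = 3*x**2 - 2*x*y - 8*x + y**2 + 8.
  f_y = -x**2 + 2*x*y + 6*y**2 - 26*y + 24.
Scan x_0 ∈ {−4, ..., 4}. For each x_0, f_y(x_0, y) is a polynomial in y; find its integer roots y ∈ {−4, ..., 4}, then test f_x and f at those candidates.
  x = -4: f_y(-4, y) = 6*y**2 - 34*y + 8; no integer root y with |y| ≤ 4.
  x = -3: f_y(-3, y) = 6*y**2 - 32*y + 15; no integer root y with |y| ≤ 4.
  x = -2: f_y(-2, y) = 6*y**2 - 30*y + 20; no integer root y with |y| ≤ 4.
  x = -1: f_y(-1, y) = 6*y**2 - 28*y + 23; no integer root y with |y| ≤ 4.
  x = 0: f_y(0, y) = 6*y**2 - 26*y + 24; vanishes at y ∈ {3}. (0, 3): f_x = 17 ≠ 0.
  x = 1: f_y(1, y) = 6*y**2 - 24*y + 23; no integer root y with |y| ≤ 4.
  x = 2: f_y(2, y) = 6*y**2 - 22*y + 20; vanishes at y ∈ {2}. (2, 2): f_x = 0, f = 0 — SINGULAR.
  x = 3: f_y(3, y) = 6*y**2 - 20*y + 15; no integer root y with |y| ≤ 4.
  x = 4: f_y(4, y) = 6*y**2 - 18*y + 8; no integer root y with |y| ≤ 4.
Only singular point on the grid: (2, 2).
Classify: substitute x = 2 + u, y = 2 + v and expand: f = u**3 - u**2*v + u*v**2 + 2*v**3 + v**2.
No constant or linear terms (consistent with a singular point). Quadratic part: v**2. Cubic part: u**3 - u**2*v + u*v**2 + 2*v**3.
The quadratic part v**2 is a perfect square, so there is a single (double) tangent line v = 0, i.e. y = 2. Restricting the cubic part to that line (v = 0) leaves u**3 ≠ 0, so f is not divisible by v and the branch is v² ≈ -u**3 to lowest order — this is a cusp.
Classification: cusp.
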